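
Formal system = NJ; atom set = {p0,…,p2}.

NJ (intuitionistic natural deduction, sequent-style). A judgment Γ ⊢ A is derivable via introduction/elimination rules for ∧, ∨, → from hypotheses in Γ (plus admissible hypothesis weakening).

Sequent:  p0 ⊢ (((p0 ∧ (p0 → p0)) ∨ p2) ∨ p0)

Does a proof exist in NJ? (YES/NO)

Proof tree:
[∨I₁] p0 ⊢ (((p0 ∧ (p0 → p0)) ∨ p2) ∨ p0)
  [∨I₁] p0 ⊢ ((p0 ∧ (p0 → p0)) ∨ p2)
    [∧I] p0 ⊢ (p0 ∧ (p0 → p0))
      [Ax] p0 ⊢ p0
      [→I]  ⊢ (p0 → p0)
        [Ax] p0 ⊢ p0

Result: YES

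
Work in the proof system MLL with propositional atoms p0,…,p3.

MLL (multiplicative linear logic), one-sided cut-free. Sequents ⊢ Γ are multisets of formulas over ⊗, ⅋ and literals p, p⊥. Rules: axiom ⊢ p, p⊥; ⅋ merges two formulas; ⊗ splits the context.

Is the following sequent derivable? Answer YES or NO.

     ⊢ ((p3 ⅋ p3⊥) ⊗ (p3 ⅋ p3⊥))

Proof tree:
[⊗]  ⊢ ((p3 ⅋ p3⊥) ⊗ (p3 ⅋ p3⊥))
  [⅋]  ⊢ (p3 ⅋ p3⊥)
    [Ax]  ⊢ p3, p3⊥
  [⅋]  ⊢ (p3 ⅋ p3⊥)
    [Ax]  ⊢ p3, p3⊥

Result: YES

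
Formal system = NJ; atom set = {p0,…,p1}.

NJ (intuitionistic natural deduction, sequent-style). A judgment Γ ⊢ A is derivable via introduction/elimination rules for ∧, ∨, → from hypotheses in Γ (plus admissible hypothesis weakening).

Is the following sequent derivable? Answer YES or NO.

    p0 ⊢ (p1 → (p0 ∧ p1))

Derivation trace:
[→I] p0 ⊢ (p1 → (p0 ∧ p1))
  [∧I] p1, p0 ⊢ (p0 ∧ p1)
    [Ax] p0 ⊢ p0
    [Wk] p1, p1 ⊢ p1
      [Ax] p1 ⊢ p1

Result: YES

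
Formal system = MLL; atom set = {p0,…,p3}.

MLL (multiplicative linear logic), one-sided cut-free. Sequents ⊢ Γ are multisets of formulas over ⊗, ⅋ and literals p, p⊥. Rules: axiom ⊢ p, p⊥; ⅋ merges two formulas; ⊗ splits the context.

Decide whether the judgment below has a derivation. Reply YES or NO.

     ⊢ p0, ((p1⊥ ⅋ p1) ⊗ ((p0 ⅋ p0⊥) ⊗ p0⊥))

Derivation (root first):
[⊗]  ⊢ p0, ((p1⊥ ⅋ p1) ⊗ ((p0 ⅋ p0⊥) ⊗ p0⊥))
  [⅋]  ⊢ (p1⊥ ⅋ p1)
    [Ax]  ⊢ p1, p1⊥
  [⊗]  ⊢ p0, ((p0 ⅋ p0⊥) ⊗ p0⊥)
    [⅋]  ⊢ (p0 ⅋ p0⊥)
      [Ax]  ⊢ p0, p0⊥
    [Ax]  ⊢ p0, p0⊥

Result: YES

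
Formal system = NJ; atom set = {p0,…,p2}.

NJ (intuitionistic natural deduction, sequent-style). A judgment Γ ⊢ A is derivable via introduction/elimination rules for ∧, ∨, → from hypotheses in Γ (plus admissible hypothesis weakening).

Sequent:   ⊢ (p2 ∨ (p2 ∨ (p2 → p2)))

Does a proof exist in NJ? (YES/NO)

Proof tree:
[∨I₂]  ⊢ (p2 ∨ (p2 ∨ (p2 → p2)))
  [∨I₂]  ⊢ (p2 ∨ (p2 → p2))
    [→I]  ⊢ (p2 → p2)
      [Ax] p2 ⊢ p2

Result: YES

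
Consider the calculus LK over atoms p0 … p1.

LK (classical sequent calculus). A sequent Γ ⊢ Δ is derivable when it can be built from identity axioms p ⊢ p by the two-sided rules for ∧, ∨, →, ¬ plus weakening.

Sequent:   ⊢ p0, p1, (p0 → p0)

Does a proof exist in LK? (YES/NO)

Derivation (root first):
[→R]  ⊢ p0, p1, (p0 → p0)
  [WR] p0 ⊢ p0, p0, p1
    [WR] p0 ⊢ p0, p0
      [Ax] p0 ⊢ p0

Result: YES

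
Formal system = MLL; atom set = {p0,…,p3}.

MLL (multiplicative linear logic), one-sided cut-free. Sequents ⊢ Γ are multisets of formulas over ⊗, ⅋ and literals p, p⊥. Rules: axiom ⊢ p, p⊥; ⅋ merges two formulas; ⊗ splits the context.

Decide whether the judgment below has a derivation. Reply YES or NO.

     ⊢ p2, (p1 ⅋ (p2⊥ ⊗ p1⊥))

Derivation trace:
[⅋]  ⊢ p2, (p1 ⅋ (p2⊥ ⊗ p1⊥))
  [⊗]  ⊢ p2, p1, (p2⊥ ⊗ p1⊥)
    [Ax]  ⊢ p2, p2⊥
    [Ax]  ⊢ p1, p1⊥

Result: YES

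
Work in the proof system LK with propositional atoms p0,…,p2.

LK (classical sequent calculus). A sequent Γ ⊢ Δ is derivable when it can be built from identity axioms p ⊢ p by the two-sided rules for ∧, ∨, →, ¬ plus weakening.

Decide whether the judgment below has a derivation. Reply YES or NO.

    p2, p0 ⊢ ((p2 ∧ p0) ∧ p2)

Proof tree:
[∧R] p2, p0 ⊢ ((p2 ∧ p0) ∧ p2)
  [WL] p2, p0, p2 ⊢ (p2 ∧ p0)
    [∧R] p2, p0 ⊢ (p2 ∧ p0)
      [Ax] p2 ⊢ p2
      [Ax] p0 ⊢ p0
  [Ax] p2 ⊢ p2

Result: YES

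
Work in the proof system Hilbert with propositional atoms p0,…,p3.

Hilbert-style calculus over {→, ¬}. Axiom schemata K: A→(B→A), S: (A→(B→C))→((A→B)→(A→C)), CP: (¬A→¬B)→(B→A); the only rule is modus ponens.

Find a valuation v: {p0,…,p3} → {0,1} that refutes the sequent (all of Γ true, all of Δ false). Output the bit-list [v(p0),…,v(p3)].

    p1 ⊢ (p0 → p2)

Search for a countermodel by truth-table:
  v=0000: Γ:[p1=F] Δ:[(p0 → p2)=T] refutes=False
  v=0001: Γ:[p1=F] Δ:[(p0 → p2)=T] refutes=False
  v=0010: Γ:[p1=F] Δ:[(p0 → p2)=T] refutes=False
  v=0011: Γ:[p1=F] Δ:[(p0 → p2)=T] refutes=False
  v=0100: Γ:[p1=T] Δ:[(p0 → p2)=T] refutes=False
  v=0101: Γ:[p1=T] Δ:[(p0 → p2)=T] refutes=False
  v=0110: Γ:[p1=T] Δ:[(p0 → p2)=T] refutes=False
  v=0111: Γ:[p1=T] Δ:[(p0 → p2)=T] refutes=False
  v=1000: Γ:[p1=F] Δ:[(p0 → p2)=F] refutes=False
  v=1001: Γ:[p1=F] Δ:[(p0 → p2)=F] refutes=False
  v=1010: Γ:[p1=F] Δ:[(p0 → p2)=T] refutes=False
  v=1011: Γ:[p1=F] Δ:[(p0 → p2)=T] refutes=False
  v=1100: Γ:[p1=T] Δ:[(p0 → p2)=F] refutes=True  ← countermodel

Result: [1, 1, 0, 0]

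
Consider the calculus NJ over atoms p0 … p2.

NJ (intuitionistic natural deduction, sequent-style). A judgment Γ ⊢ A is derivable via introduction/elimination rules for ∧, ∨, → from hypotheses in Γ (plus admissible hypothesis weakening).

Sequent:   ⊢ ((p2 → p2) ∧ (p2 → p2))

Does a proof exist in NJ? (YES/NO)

Derivation trace:
[∧I]  ⊢ ((p2 → p2) ∧ (p2 → p2))
  [→I]  ⊢ (p2 → p2)
    [Ax] p2 ⊢ p2
  [→I]  ⊢ (p2 → p2)
    [Ax] p2 ⊢ p2

Result: YES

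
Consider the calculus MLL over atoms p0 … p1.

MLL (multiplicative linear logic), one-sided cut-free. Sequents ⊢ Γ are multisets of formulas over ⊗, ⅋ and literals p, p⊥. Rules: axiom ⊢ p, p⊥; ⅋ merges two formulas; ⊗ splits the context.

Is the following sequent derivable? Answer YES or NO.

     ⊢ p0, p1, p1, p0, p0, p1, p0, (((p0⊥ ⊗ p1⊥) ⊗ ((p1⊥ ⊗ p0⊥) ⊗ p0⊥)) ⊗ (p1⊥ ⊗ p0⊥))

Derivation trace:
[⊗]  ⊢ p0, p1, p1, p0, p0, p1, p0, (((p0⊥ ⊗ p1⊥) ⊗ ((p1⊥ ⊗ p0⊥) ⊗ p0⊥)) ⊗ (p1⊥ ⊗ p0⊥))
  [⊗]  ⊢ p0, p1, p1, p0, p0, ((p0⊥ ⊗ p1⊥) ⊗ ((p1⊥ ⊗ p0⊥) ⊗ p0⊥))
    [⊗]  ⊢ p0, p1, (p0⊥ ⊗ p1⊥)
      [Ax]  ⊢ p0, p0⊥
      [Ax]  ⊢ p1, p1⊥
    [⊗]  ⊢ p1, p0, p0, ((p1⊥ ⊗ p0⊥) ⊗ p0⊥)
      [⊗]  ⊢ p1, p0, (p1⊥ ⊗ p0⊥)
        [Ax]  ⊢ p1, p1⊥
        [Ax]  ⊢ p0, p0⊥
      [Ax]  ⊢ p0, p0⊥
  [⊗]  ⊢ p1, p0, (p1⊥ ⊗ p0⊥)
    [Ax]  ⊢ p1, p1⊥
    [Ax]  ⊢ p0, p0⊥

Result: YES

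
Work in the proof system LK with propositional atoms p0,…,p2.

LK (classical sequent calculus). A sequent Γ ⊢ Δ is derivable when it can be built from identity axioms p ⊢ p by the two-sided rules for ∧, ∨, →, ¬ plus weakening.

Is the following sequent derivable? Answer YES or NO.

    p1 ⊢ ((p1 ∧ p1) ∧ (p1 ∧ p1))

Derivation (root first):
[∧R] p1 ⊢ ((p1 ∧ p1) ∧ (p1 ∧ p1))
  [∧R] p1 ⊢ (p1 ∧ p1)
    [Ax] p1 ⊢ p1
    [Ax] p1 ⊢ p1
  [∧R] p1 ⊢ (p1 ∧ p1)
    [Ax] p1 ⊢ p1
    [Ax] p1 ⊢ p1

Result: YES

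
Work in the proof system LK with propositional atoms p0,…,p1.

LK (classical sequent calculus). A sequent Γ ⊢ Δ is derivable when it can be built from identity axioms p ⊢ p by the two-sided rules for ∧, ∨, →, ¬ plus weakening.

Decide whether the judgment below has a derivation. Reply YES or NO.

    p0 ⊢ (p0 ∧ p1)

Truth-table refutation:
  v=00: Γ:[p0=F] Δ:[(p0 ∧ p1)=F] refutes=False
  v=01: Γ:[p0=F] Δ:[(p0 ∧ p1)=F] refutes=False
  v=10: Γ:[p0=T] Δ:[(p0 ∧ p1)=F] refutes=True  ← countermodel

Result: NO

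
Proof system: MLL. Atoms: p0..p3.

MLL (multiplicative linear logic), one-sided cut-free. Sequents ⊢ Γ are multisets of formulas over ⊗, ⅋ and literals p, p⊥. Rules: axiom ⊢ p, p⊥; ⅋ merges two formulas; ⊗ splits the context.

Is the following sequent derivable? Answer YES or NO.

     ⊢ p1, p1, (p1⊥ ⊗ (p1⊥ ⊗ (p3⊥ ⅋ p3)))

Proof tree:
[⊗]  ⊢ p1, p1, (p1⊥ ⊗ (p1⊥ ⊗ (p3⊥ ⅋ p3)))
  [Ax]  ⊢ p1, p1⊥
  [⊗]  ⊢ p1, (p1⊥ ⊗ (p3⊥ ⅋ p3))
    [Ax]  ⊢ p1, p1⊥
    [⅋]  ⊢ (p3⊥ ⅋ p3)
      [Ax]  ⊢ p3, p3⊥

Result: YES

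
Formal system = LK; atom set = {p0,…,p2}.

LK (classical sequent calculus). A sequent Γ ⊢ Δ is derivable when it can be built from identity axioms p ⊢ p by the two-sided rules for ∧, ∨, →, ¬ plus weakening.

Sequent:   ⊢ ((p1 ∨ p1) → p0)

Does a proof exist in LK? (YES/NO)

Truth-table refutation:
  v=000: Γ:[] Δ:[((p1 ∨ p1) → p0)=T] refutes=False
  v=001: Γ:[] Δ:[((p1 ∨ p1) → p0)=T] refutes=False
  v=010: Γ:[] Δ:[((p1 ∨ p1) → p0)=F] refutes=True  ← countermodel

Result: NO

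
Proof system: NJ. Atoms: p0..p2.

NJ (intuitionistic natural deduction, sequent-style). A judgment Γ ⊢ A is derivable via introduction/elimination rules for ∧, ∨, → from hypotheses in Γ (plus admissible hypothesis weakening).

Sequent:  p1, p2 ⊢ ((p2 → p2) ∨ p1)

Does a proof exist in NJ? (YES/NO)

Derivation trace:
[∨I₁] p1, p2 ⊢ ((p2 → p2) ∨ p1)
  [Wk] p1, p2 ⊢ (p2 → p2)
    [Wk] p1 ⊢ (p2 → p2)
      [→I]  ⊢ (p2 → p2)
        [Ax] p2 ⊢ p2

Result: YES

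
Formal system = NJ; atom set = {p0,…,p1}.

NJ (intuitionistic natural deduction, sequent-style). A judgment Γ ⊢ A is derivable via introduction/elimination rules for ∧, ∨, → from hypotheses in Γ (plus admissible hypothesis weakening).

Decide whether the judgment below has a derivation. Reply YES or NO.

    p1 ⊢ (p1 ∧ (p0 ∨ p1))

Derivation (root first):
[∧I] p1 ⊢ (p1 ∧ (p0 ∨ p1))
  [Ax] p1 ⊢ p1
  [∨I₂] p1 ⊢ (p0 ∨ p1)
    [Ax] p1 ⊢ p1

Result: YES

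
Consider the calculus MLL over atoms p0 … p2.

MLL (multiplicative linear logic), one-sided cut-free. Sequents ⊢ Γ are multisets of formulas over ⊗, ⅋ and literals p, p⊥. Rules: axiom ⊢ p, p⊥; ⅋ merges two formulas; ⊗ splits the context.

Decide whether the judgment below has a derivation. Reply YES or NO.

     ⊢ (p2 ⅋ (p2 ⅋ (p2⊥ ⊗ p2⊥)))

Derivation trace:
[⅋]  ⊢ (p2 ⅋ (p2 ⅋ (p2⊥ ⊗ p2⊥)))
  [⅋]  ⊢ p2, (p2 ⅋ (p2⊥ ⊗ p2⊥))
    [⊗]  ⊢ p2, p2, (p2⊥ ⊗ p2⊥)
      [Ax]  ⊢ p2, p2⊥
      [Ax]  ⊢ p2, p2⊥

Result: YES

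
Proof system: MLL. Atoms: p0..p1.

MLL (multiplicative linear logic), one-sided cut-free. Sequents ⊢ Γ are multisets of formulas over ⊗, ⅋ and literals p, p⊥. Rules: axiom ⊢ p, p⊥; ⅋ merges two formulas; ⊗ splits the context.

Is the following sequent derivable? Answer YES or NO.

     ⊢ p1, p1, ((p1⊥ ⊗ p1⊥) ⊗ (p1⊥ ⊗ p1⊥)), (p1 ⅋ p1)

Derivation (root first):
[⅋]  ⊢ p1, p1, ((p1⊥ ⊗ p1⊥) ⊗ (p1⊥ ⊗ p1⊥)), (p1 ⅋ p1)
  [⊗]  ⊢ p1, p1, p1, p1, ((p1⊥ ⊗ p1⊥) ⊗ (p1⊥ ⊗ p1⊥))
    [⊗]  ⊢ p1, p1, (p1⊥ ⊗ p1⊥)
      [Ax]  ⊢ p1, p1⊥
      [Ax]  ⊢ p1, p1⊥
    [⊗]  ⊢ p1, p1, (p1⊥ ⊗ p1⊥)
      [Ax]  ⊢ p1, p1⊥
      [Ax]  ⊢ p1, p1⊥

Result: YES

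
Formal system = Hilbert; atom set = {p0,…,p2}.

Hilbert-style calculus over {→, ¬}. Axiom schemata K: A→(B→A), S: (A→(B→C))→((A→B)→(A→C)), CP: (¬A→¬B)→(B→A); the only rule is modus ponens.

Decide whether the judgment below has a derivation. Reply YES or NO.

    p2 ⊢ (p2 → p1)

Enumerate valuations to refute Γ ⊢ Δ:
  v=000: Γ:[p2=F] Δ:[(p2 → p1)=T] refutes=False
  v=001: Γ:[p2=T] Δ:[(p2 → p1)=F] refutes=True  ← countermodel

Result: NO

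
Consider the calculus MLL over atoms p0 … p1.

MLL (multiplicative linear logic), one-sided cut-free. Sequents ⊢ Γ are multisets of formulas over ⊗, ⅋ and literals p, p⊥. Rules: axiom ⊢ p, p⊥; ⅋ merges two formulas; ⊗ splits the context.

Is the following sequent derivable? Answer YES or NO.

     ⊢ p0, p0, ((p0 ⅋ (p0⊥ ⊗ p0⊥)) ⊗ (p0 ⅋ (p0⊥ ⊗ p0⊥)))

Derivation (root first):
[⊗]  ⊢ p0, p0, ((p0 ⅋ (p0⊥ ⊗ p0⊥)) ⊗ (p0 ⅋ (p0⊥ ⊗ p0⊥)))
  [⅋]  ⊢ p0, (p0 ⅋ (p0⊥ ⊗ p0⊥))
    [⊗]  ⊢ p0, p0, (p0⊥ ⊗ p0⊥)
      [Ax]  ⊢ p0, p0⊥
      [Ax]  ⊢ p0, p0⊥
  [⅋]  ⊢ p0, (p0 ⅋ (p0⊥ ⊗ p0⊥))
    [⊗]  ⊢ p0, p0, (p0⊥ ⊗ p0⊥)
      [Ax]  ⊢ p0, p0⊥
      [Ax]  ⊢ p0, p0⊥

Result: YES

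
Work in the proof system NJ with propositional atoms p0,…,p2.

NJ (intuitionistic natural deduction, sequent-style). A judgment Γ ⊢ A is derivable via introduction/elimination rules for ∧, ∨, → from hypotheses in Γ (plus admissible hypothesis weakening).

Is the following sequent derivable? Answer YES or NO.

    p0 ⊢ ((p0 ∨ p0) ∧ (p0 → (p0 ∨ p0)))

Proof tree:
[∧I] p0 ⊢ ((p0 ∨ p0) ∧ (p0 → (p0 ∨ p0)))
  [∨I₂] p0 ⊢ (p0 ∨ p0)
    [Ax] p0 ⊢ p0
  [→I]  ⊢ (p0 → (p0 ∨ p0))
    [∨I₂] p0 ⊢ (p0 ∨ p0)
      [Ax] p0 ⊢ p0

Result: YES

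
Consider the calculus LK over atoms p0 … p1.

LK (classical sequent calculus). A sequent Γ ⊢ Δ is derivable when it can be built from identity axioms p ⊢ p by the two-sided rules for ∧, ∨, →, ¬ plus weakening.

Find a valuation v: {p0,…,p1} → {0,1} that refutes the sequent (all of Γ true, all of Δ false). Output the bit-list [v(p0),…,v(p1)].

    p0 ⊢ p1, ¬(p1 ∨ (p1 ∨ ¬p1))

Enumerate valuations to refute Γ ⊢ Δ:
  v=00: Γ:[p0=F] Δ:[p1=F, ¬(p1 ∨ (p1 ∨ ¬p1))=F] refutes=False
  v=01: Γ:[p0=F] Δ:[p1=T, ¬(p1 ∨ (p1 ∨ ¬p1))=F] refutes=False
  v=10: Γ:[p0=T] Δ:[p1=F, ¬(p1 ∨ (p1 ∨ ¬p1))=F] refutes=True  ← countermodel

Result: [1, 0]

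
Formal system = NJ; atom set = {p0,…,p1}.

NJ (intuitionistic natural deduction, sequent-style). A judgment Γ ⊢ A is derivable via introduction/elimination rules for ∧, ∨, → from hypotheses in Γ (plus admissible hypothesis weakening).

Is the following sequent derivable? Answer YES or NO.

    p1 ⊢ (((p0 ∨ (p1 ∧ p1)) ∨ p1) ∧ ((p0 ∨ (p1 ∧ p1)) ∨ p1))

Derivation trace:
[∧I] p1 ⊢ (((p0 ∨ (p1 ∧ p1)) ∨ p1) ∧ ((p0 ∨ (p1 ∧ p1)) ∨ p1))
  [∨I₁] p1 ⊢ ((p0 ∨ (p1 ∧ p1)) ∨ p1)
    [∨I₂] p1 ⊢ (p0 ∨ (p1 ∧ p1))
      [∧I] p1 ⊢ (p1 ∧ p1)
        [Ax] p1 ⊢ p1
        [Ax] p1 ⊢ p1
  [∨I₁] p1 ⊢ ((p0 ∨ (p1 ∧ p1)) ∨ p1)
    [∨I₂] p1 ⊢ (p0 ∨ (p1 ∧ p1))
      [∧I] p1 ⊢ (p1 ∧ p1)
        [Ax] p1 ⊢ p1
        [Ax] p1 ⊢ p1

Result: YES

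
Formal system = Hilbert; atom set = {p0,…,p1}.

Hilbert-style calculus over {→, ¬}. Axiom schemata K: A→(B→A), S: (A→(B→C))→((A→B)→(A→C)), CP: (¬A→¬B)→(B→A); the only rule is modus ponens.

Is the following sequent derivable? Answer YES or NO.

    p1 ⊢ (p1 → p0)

Truth-table refutation:
  v=00: Γ:[p1=F] Δ:[(p1 → p0)=T] refutes=False
  v=01: Γ:[p1=T] Δ:[(p1 → p0)=F] refutes=True  ← countermodel

Result: NO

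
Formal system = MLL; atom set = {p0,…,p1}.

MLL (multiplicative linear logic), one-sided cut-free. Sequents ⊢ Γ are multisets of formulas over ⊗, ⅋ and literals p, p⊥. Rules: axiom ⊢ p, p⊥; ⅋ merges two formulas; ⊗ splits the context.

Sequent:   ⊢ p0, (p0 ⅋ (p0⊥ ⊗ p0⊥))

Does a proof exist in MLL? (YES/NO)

Derivation trace:
[⅋]  ⊢ p0, (p0 ⅋ (p0⊥ ⊗ p0⊥))
  [⊗]  ⊢ p0, p0, (p0⊥ ⊗ p0⊥)
    [Ax]  ⊢ p0, p0⊥
    [Ax]  ⊢ p0, p0⊥

Result: YES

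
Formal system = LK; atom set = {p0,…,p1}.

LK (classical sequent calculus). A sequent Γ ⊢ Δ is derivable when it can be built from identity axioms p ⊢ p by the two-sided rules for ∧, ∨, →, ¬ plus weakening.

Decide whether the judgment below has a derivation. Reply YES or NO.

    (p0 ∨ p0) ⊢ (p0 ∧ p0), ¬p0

Proof tree:
[¬R] (p0 ∨ p0) ⊢ (p0 ∧ p0), ¬p0
  [∧R] (p0 ∨ p0), p0 ⊢ (p0 ∧ p0)
    [Ax] p0 ⊢ p0
    [∨L] (p0 ∨ p0) ⊢ p0
      [Ax] p0 ⊢ p0
      [Ax] p0 ⊢ p0

Result: YES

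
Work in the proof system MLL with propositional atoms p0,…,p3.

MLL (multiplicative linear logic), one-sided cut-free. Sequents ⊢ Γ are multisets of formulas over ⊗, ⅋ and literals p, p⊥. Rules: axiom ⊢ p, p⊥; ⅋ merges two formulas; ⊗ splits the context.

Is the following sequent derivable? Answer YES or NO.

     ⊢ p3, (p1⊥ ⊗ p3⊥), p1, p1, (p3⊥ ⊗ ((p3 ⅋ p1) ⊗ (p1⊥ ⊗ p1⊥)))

Derivation (root first):
[⊗]  ⊢ p3, (p1⊥ ⊗ p3⊥), p1, p1, (p3⊥ ⊗ ((p3 ⅋ p1) ⊗ (p1⊥ ⊗ p1⊥)))
  [Ax]  ⊢ p3, p3⊥
  [⊗]  ⊢ (p1⊥ ⊗ p3⊥), p1, p1, ((p3 ⅋ p1) ⊗ (p1⊥ ⊗ p1⊥))
    [⅋]  ⊢ (p1⊥ ⊗ p3⊥), (p3 ⅋ p1)
      [⊗]  ⊢ p1, p3, (p1⊥ ⊗ p3⊥)
        [Ax]  ⊢ p1, p1⊥
        [Ax]  ⊢ p3, p3⊥
    [⊗]  ⊢ p1, p1, (p1⊥ ⊗ p1⊥)
      [Ax]  ⊢ p1, p1⊥
      [Ax]  ⊢ p1, p1⊥

Result: YES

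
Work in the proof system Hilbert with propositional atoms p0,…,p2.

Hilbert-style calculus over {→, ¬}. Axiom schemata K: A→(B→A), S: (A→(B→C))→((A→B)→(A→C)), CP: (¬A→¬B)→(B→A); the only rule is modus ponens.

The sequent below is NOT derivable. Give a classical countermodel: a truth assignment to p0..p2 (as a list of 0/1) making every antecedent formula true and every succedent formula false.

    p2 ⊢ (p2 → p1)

Enumerate valuations to refute Γ ⊢ Δ:
  v=000: Γ:[p2=F] Δ:[(p2 → p1)=T] refutes=False
  v=001: Γ:[p2=T] Δ:[(p2 → p1)=F] refutes=True  ← countermodel

Result: [0, 0, 1]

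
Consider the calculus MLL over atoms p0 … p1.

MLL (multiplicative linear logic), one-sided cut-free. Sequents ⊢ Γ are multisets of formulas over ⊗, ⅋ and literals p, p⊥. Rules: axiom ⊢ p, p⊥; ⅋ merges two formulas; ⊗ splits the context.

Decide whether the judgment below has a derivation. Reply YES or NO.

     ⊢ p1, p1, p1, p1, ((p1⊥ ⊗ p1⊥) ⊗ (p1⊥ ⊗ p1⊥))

Proof tree:
[⊗]  ⊢ p1, p1, p1, p1, ((p1⊥ ⊗ p1⊥) ⊗ (p1⊥ ⊗ p1⊥))
  [⊗]  ⊢ p1, p1, (p1⊥ ⊗ p1⊥)
    [Ax]  ⊢ p1, p1⊥
    [Ax]  ⊢ p1, p1⊥
  [⊗]  ⊢ p1, p1, (p1⊥ ⊗ p1⊥)
    [Ax]  ⊢ p1, p1⊥
    [Ax]  ⊢ p1, p1⊥

Result: YES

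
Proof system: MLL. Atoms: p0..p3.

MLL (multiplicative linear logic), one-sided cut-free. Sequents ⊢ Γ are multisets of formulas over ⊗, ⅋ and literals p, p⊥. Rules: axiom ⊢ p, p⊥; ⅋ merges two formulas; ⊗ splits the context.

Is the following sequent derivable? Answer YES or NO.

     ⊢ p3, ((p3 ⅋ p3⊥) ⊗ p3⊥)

Derivation trace:
[⊗]  ⊢ p3, ((p3 ⅋ p3⊥) ⊗ p3⊥)
  [⅋]  ⊢ (p3 ⅋ p3⊥)
    [Ax]  ⊢ p3, p3⊥
  [Ax]  ⊢ p3, p3⊥

Result: YES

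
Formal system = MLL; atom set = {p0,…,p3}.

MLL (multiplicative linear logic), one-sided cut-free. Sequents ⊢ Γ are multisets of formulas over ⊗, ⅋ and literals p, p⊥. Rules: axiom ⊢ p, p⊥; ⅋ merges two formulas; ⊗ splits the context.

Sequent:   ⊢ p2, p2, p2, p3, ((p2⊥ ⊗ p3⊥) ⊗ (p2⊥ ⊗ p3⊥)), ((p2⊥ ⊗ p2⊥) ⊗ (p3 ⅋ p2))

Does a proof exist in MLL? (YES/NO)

Proof tree:
[⊗]  ⊢ p2, p2, p2, p3, ((p2⊥ ⊗ p3⊥) ⊗ (p2⊥ ⊗ p3⊥)), ((p2⊥ ⊗ p2⊥) ⊗ (p3 ⅋ p2))
  [⊗]  ⊢ p2, p2, (p2⊥ ⊗ p2⊥)
    [Ax]  ⊢ p2, p2⊥
    [Ax]  ⊢ p2, p2⊥
  [⅋]  ⊢ p2, p3, ((p2⊥ ⊗ p3⊥) ⊗ (p2⊥ ⊗ p3⊥)), (p3 ⅋ p2)
    [⊗]  ⊢ p2, p3, p2, p3, ((p2⊥ ⊗ p3⊥) ⊗ (p2⊥ ⊗ p3⊥))
      [⊗]  ⊢ p2, p3, (p2⊥ ⊗ p3⊥)
        [Ax]  ⊢ p2, p2⊥
        [Ax]  ⊢ p3, p3⊥
      [⊗]  ⊢ p2, p3, (p2⊥ ⊗ p3⊥)
        [Ax]  ⊢ p2, p2⊥
        [Ax]  ⊢ p3, p3⊥

Result: YES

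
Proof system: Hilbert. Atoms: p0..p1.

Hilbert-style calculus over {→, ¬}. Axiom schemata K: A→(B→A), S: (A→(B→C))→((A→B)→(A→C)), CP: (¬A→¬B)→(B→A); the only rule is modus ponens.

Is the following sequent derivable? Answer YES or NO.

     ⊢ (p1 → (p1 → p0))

Search for a countermodel by truth-table:
  v=00: Γ:[] Δ:[(p1 → (p1 → p0))=T] refutes=False
  v=01: Γ:[] Δ:[(p1 → (p1 → p0))=F] refutes=True  ← countermodel

Result: NO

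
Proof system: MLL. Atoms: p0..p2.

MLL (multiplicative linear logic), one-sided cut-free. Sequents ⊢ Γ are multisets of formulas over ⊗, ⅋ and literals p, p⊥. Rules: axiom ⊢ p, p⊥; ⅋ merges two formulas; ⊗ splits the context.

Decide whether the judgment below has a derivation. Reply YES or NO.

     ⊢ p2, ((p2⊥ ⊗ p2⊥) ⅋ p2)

Proof tree:
[⅋]  ⊢ p2, ((p2⊥ ⊗ p2⊥) ⅋ p2)
  [⊗]  ⊢ p2, p2, (p2⊥ ⊗ p2⊥)
    [Ax]  ⊢ p2, p2⊥
    [Ax]  ⊢ p2, p2⊥

Result: YES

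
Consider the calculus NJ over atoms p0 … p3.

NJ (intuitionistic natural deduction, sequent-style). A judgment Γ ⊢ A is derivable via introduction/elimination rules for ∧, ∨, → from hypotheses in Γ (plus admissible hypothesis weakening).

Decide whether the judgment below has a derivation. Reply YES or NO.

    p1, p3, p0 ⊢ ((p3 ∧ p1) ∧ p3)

Derivation trace:
[∧I] p1, p3, p0 ⊢ ((p3 ∧ p1) ∧ p3)
  [∧I] p1, p3, p0 ⊢ (p3 ∧ p1)
    [Ax] p3 ⊢ p3
    [Wk] p1, p0 ⊢ p1
      [Ax] p1 ⊢ p1
  [Ax] p3 ⊢ p3

Result: YES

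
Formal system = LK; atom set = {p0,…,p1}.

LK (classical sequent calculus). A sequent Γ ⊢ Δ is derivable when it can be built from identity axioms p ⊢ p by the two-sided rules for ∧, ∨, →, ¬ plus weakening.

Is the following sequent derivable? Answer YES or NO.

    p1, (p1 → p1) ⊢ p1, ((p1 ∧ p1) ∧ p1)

Derivation (root first):
[∧R] p1, (p1 → p1) ⊢ p1, ((p1 ∧ p1) ∧ p1)
  [∧R] p1, (p1 → p1) ⊢ p1, (p1 ∧ p1)
    [WR] p1, (p1 → p1) ⊢ p1, p1
      [→L] p1, (p1 → p1) ⊢ p1
        [Ax] p1 ⊢ p1
        [Ax] p1 ⊢ p1
    [→L] p1, (p1 → p1) ⊢ p1
      [Ax] p1 ⊢ p1
      [Ax] p1 ⊢ p1
  [WR] p1, (p1 → p1) ⊢ p1, p1
    [→L] p1, (p1 → p1) ⊢ p1
      [Ax] p1 ⊢ p1
      [Ax] p1 ⊢ p1

Result: YES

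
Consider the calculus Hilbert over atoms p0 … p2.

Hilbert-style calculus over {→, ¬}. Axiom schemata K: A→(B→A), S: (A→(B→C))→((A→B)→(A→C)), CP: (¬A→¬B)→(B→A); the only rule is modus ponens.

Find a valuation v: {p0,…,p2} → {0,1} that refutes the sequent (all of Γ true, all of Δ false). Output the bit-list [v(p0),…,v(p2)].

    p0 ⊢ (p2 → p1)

Truth-table refutation:
  v=000: Γ:[p0=F] Δ:[(p2 → p1)=T] refutes=False
  v=001: Γ:[p0=F] Δ:[(p2 → p1)=F] refutes=False
  v=010: Γ:[p0=F] Δ:[(p2 → p1)=T] refutes=False
  v=011: Γ:[p0=F] Δ:[(p2 → p1)=T] refutes=False
  v=100: Γ:[p0=T] Δ:[(p2 → p1)=T] refutes=False
  v=101: Γ:[p0=T] Δ:[(p2 → p1)=F] refutes=True  ← countermodel

Result: [1, 0, 1]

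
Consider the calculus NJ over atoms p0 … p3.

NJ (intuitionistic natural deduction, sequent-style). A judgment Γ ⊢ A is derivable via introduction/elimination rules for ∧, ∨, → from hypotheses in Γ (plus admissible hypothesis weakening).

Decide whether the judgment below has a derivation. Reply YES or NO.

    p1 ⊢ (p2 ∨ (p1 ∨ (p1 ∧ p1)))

Derivation (root first):
[∨I₂] p1 ⊢ (p2 ∨ (p1 ∨ (p1 ∧ p1)))
  [∨I₂] p1 ⊢ (p1 ∨ (p1 ∧ p1))
    [∧I] p1 ⊢ (p1 ∧ p1)
      [Ax] p1 ⊢ p1
      [Ax] p1 ⊢ p1

Result: YES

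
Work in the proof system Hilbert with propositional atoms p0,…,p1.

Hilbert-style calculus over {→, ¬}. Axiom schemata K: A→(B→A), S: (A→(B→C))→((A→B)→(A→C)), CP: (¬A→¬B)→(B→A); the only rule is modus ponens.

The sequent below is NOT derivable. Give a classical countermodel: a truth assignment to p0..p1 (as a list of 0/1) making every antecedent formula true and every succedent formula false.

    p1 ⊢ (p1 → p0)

Enumerate valuations to refute Γ ⊢ Δ:
  v=00: Γ:[p1=F] Δ:[(p1 → p0)=T] refutes=False
  v=01: Γ:[p1=T] Δ:[(p1 → p0)=F] refutes=True  ← countermodel

Result: [0, 1]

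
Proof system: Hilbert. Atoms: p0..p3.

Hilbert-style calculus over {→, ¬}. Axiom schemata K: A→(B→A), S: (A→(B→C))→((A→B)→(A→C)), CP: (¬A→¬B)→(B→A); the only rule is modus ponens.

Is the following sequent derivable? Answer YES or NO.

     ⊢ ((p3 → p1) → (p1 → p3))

Truth-table refutation:
  v=0000: Γ:[] Δ:[((p3 → p1) → (p1 → p3))=T] refutes=False
  v=0001: Γ:[] Δ:[((p3 → p1) → (p1 → p3))=T] refutes=False
  v=0010: Γ:[] Δ:[((p3 → p1) → (p1 → p3))=T] refutes=False
  v=0011: Γ:[] Δ:[((p3 → p1) → (p1 → p3))=T] refutes=False
  v=0100: Γ:[] Δ:[((p3 → p1) → (p1 → p3))=F] refutes=True  ← countermodel

Result: NO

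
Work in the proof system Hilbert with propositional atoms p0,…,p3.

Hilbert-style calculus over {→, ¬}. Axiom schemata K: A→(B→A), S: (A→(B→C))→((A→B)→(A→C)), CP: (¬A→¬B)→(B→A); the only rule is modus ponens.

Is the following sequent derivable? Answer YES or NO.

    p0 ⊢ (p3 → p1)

Truth-table refutation:
  v=0000: Γ:[p0=F] Δ:[(p3 → p1)=T] refutes=False
  v=0001: Γ:[p0=F] Δ:[(p3 → p1)=F] refutes=False
  v=0010: Γ:[p0=F] Δ:[(p3 → p1)=T] refutes=False
  v=0011: Γ:[p0=F] Δ:[(p3 → p1)=F] refutes=False
  v=0100: Γ:[p0=F] Δ:[(p3 → p1)=T] refutes=False
  v=0101: Γ:[p0=F] Δ:[(p3 → p1)=T] refutes=False
  v=0110: Γ:[p0=F] Δ:[(p3 → p1)=T] refutes=False
  v=0111: Γ:[p0=F] Δ:[(p3 → p1)=T] refutes=False
  v=1000: Γ:[p0=T] Δ:[(p3 → p1)=T] refutes=False
  v=1001: Γ:[p0=T] Δ:[(p3 → p1)=F] refutes=True  ← countermodel

Result: NO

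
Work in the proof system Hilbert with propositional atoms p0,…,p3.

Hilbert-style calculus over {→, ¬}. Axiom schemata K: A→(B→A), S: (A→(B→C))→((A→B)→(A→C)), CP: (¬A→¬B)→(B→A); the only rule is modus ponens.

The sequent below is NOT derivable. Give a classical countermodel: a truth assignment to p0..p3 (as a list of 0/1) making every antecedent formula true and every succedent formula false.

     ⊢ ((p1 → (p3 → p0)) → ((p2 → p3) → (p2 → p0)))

Truth-table refutation:
  v=0000: Γ:[] Δ:[((p1 → (p3 → p0)) → ((p2 → p3) → (p2 → p0)))=T] refutes=False
  v=0001: Γ:[] Δ:[((p1 → (p3 → p0)) → ((p2 → p3) → (p2 → p0)))=T] refutes=False
  v=0010: Γ:[] Δ:[((p1 → (p3 → p0)) → ((p2 → p3) → (p2 → p0)))=T] refutes=False
  v=0011: Γ:[] Δ:[((p1 → (p3 → p0)) → ((p2 → p3) → (p2 → p0)))=F] refutes=True  ← countermodel

Result: [0, 0, 1, 1]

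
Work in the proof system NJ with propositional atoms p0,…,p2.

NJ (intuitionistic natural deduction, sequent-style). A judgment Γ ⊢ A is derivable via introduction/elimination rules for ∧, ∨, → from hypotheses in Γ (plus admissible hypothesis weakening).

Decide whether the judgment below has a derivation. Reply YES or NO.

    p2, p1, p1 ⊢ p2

Derivation trace:
[Wk] p2, p1, p1 ⊢ p2
  [Wk] p2, p1 ⊢ p2
    [Ax] p2 ⊢ p2

Result: YES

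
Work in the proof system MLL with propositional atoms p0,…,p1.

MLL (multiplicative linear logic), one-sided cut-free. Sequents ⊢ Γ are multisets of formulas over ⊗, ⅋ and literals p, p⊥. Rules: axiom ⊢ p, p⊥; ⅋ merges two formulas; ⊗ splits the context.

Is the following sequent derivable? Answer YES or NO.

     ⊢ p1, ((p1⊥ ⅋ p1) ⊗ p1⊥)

Proof tree:
[⊗]  ⊢ p1, ((p1⊥ ⅋ p1) ⊗ p1⊥)
  [⅋]  ⊢ (p1⊥ ⅋ p1)
    [Ax]  ⊢ p1, p1⊥
  [Ax]  ⊢ p1, p1⊥

Result: YES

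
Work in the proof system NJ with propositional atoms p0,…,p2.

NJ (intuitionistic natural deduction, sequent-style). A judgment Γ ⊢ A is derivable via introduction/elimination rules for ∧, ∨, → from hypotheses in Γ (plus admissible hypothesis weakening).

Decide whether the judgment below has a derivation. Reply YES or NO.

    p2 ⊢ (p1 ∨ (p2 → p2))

Derivation (root first):
[∨I₂] p2 ⊢ (p1 ∨ (p2 → p2))
  [Wk] p2 ⊢ (p2 → p2)
    [→I]  ⊢ (p2 → p2)
      [Ax] p2 ⊢ p2

Result: YES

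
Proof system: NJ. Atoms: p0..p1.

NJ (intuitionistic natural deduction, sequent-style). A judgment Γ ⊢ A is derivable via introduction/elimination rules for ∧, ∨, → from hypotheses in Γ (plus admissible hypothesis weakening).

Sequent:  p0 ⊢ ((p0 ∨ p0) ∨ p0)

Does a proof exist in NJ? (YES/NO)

Proof tree:
[∨I₁] p0 ⊢ ((p0 ∨ p0) ∨ p0)
  [∨I₁] p0 ⊢ (p0 ∨ p0)
    [Ax] p0 ⊢ p0

Result: YES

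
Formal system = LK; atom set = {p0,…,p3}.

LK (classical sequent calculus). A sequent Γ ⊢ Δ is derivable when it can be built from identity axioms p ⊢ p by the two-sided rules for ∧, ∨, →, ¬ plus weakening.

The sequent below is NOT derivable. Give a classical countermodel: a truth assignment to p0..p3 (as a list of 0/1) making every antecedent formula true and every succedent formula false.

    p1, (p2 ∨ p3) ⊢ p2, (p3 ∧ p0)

Enumerate valuations to refute Γ ⊢ Δ:
  v=0000: Γ:[p1=F, (p2 ∨ p3)=F] Δ:[p2=F, (p3 ∧ p0)=F] refutes=False
  v=0001: Γ:[p1=F, (p2 ∨ p3)=T] Δ:[p2=F, (p3 ∧ p0)=F] refutes=False
  v=0010: Γ:[p1=F, (p2 ∨ p3)=T] Δ:[p2=T, (p3 ∧ p0)=F] refutes=False
  v=0011: Γ:[p1=F, (p2 ∨ p3)=T] Δ:[p2=T, (p3 ∧ p0)=F] refutes=False
  v=0100: Γ:[p1=T, (p2 ∨ p3)=F] Δ:[p2=F, (p3 ∧ p0)=F] refutes=False
  v=0101: Γ:[p1=T, (p2 ∨ p3)=T] Δ:[p2=F, (p3 ∧ p0)=F] refutes=True  ← countermodel

Result: [0, 1, 0, 1]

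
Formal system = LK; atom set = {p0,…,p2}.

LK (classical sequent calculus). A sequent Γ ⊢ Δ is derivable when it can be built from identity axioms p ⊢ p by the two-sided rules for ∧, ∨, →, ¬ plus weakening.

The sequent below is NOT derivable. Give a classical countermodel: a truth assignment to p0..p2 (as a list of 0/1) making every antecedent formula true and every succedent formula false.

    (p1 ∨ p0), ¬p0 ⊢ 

Enumerate valuations to refute Γ ⊢ Δ:
  v=000: Γ:[(p1 ∨ p0)=F, ¬p0=T] Δ:[] refutes=False
  v=001: Γ:[(p1 ∨ p0)=F, ¬p0=T] Δ:[] refutes=False
  v=010: Γ:[(p1 ∨ p0)=T, ¬p0=T] Δ:[] refutes=True  ← countermodel

Result: [0, 1, 0]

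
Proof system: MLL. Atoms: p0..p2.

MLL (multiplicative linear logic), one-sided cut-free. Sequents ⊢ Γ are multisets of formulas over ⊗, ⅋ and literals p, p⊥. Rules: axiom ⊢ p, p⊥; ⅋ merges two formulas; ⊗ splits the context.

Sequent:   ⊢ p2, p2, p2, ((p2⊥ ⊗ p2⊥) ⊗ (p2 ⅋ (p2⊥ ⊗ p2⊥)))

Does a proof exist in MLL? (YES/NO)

Proof tree:
[⊗]  ⊢ p2, p2, p2, ((p2⊥ ⊗ p2⊥) ⊗ (p2 ⅋ (p2⊥ ⊗ p2⊥)))
  [⊗]  ⊢ p2, p2, (p2⊥ ⊗ p2⊥)
    [Ax]  ⊢ p2, p2⊥
    [Ax]  ⊢ p2, p2⊥
  [⅋]  ⊢ p2, (p2 ⅋ (p2⊥ ⊗ p2⊥))
    [⊗]  ⊢ p2, p2, (p2⊥ ⊗ p2⊥)
      [Ax]  ⊢ p2, p2⊥
      [Ax]  ⊢ p2, p2⊥

Result: YES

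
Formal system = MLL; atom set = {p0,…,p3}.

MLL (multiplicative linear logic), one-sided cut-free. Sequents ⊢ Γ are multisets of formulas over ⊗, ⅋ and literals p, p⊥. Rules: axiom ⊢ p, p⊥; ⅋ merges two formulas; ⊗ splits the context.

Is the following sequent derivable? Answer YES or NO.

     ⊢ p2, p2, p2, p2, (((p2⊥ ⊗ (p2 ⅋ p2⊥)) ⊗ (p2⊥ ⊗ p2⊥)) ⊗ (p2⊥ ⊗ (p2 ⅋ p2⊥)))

Derivation (root first):
[⊗]  ⊢ p2, p2, p2, p2, (((p2⊥ ⊗ (p2 ⅋ p2⊥)) ⊗ (p2⊥ ⊗ p2⊥)) ⊗ (p2⊥ ⊗ (p2 ⅋ p2⊥)))
  [⊗]  ⊢ p2, p2, p2, ((p2⊥ ⊗ (p2 ⅋ p2⊥)) ⊗ (p2⊥ ⊗ p2⊥))
    [⊗]  ⊢ p2, (p2⊥ ⊗ (p2 ⅋ p2⊥))
      [Ax]  ⊢ p2, p2⊥
      [⅋]  ⊢ (p2 ⅋ p2⊥)
        [Ax]  ⊢ p2, p2⊥
    [⊗]  ⊢ p2, p2, (p2⊥ ⊗ p2⊥)
      [Ax]  ⊢ p2, p2⊥
      [Ax]  ⊢ p2, p2⊥
  [⊗]  ⊢ p2, (p2⊥ ⊗ (p2 ⅋ p2⊥))
    [Ax]  ⊢ p2, p2⊥
    [⅋]  ⊢ (p2 ⅋ p2⊥)
      [Ax]  ⊢ p2, p2⊥

Result: YES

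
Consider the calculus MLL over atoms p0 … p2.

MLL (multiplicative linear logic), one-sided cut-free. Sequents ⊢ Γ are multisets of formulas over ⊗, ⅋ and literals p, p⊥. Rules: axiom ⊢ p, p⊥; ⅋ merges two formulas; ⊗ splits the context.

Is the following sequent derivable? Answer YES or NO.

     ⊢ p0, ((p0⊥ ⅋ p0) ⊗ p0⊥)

Derivation trace:
[⊗]  ⊢ p0, ((p0⊥ ⅋ p0) ⊗ p0⊥)
  [⅋]  ⊢ (p0⊥ ⅋ p0)
    [Ax]  ⊢ p0, p0⊥
  [Ax]  ⊢ p0, p0⊥

Result: YES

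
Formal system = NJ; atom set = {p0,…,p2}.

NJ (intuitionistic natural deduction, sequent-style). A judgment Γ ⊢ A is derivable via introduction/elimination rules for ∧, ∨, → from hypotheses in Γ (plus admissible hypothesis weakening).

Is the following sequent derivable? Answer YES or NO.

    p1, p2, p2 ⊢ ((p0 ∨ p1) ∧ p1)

Derivation (root first):
[Wk] p1, p2, p2 ⊢ ((p0 ∨ p1) ∧ p1)
  [∧I] p1, p2 ⊢ ((p0 ∨ p1) ∧ p1)
    [∨I₂] p1, p2 ⊢ (p0 ∨ p1)
      [Wk] p1, p2 ⊢ p1
        [Ax] p1 ⊢ p1
    [Wk] p1, p2 ⊢ p1
      [Ax] p1 ⊢ p1

Result: YES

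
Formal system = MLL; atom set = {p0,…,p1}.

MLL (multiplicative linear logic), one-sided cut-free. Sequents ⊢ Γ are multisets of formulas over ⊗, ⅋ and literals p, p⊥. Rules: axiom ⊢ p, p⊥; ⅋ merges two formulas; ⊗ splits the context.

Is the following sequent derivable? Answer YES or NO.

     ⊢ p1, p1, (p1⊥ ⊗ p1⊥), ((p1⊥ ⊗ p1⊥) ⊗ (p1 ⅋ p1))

Derivation trace:
[⊗]  ⊢ p1, p1, (p1⊥ ⊗ p1⊥), ((p1⊥ ⊗ p1⊥) ⊗ (p1 ⅋ p1))
  [⊗]  ⊢ p1, p1, (p1⊥ ⊗ p1⊥)
    [Ax]  ⊢ p1, p1⊥
    [Ax]  ⊢ p1, p1⊥
  [⅋]  ⊢ (p1⊥ ⊗ p1⊥), (p1 ⅋ p1)
    [⊗]  ⊢ p1, p1, (p1⊥ ⊗ p1⊥)
      [Ax]  ⊢ p1, p1⊥
      [Ax]  ⊢ p1, p1⊥

Result: YES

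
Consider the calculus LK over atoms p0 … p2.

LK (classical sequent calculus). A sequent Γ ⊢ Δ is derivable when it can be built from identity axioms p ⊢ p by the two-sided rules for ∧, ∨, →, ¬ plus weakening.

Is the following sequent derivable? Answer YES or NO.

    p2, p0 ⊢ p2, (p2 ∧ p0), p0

Derivation (root first):
[WR] p2, p0 ⊢ p2, (p2 ∧ p0), p0
  [∧R] p2, p0 ⊢ p2, (p2 ∧ p0)
    [WR] p2 ⊢ p2, p2
      [Ax] p2 ⊢ p2
    [Ax] p0 ⊢ p0

Result: YES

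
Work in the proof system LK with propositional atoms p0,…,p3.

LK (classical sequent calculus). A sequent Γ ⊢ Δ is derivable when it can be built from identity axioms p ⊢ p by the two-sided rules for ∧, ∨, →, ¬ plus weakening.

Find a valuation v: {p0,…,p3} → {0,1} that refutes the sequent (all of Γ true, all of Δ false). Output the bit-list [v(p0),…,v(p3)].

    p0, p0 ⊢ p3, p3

Truth-table refutation:
  v=0000: Γ:[p0=F, p0=F] Δ:[p3=F, p3=F] refutes=False
  v=0001: Γ:[p0=F, p0=F] Δ:[p3=T, p3=T] refutes=False
  v=0010: Γ:[p0=F, p0=F] Δ:[p3=F, p3=F] refutes=False
  v=0011: Γ:[p0=F, p0=F] Δ:[p3=T, p3=T] refutes=False
  v=0100: Γ:[p0=F, p0=F] Δ:[p3=F, p3=F] refutes=False
  v=0101: Γ:[p0=F, p0=F] Δ:[p3=T, p3=T] refutes=False
  v=0110: Γ:[p0=F, p0=F] Δ:[p3=F, p3=F] refutes=False
  v=0111: Γ:[p0=F, p0=F] Δ:[p3=T, p3=T] refutes=False
  v=1000: Γ:[p0=T, p0=T] Δ:[p3=F, p3=F] refutes=True  ← countermodel

Result: [1, 0, 0, 0]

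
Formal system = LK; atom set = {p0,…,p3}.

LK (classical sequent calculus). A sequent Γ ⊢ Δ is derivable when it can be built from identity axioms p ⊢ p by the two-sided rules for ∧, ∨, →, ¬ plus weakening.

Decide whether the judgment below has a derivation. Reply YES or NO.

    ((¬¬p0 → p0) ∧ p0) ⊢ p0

Derivation (root first):
[∧L] ((¬¬p0 → p0) ∧ p0) ⊢ p0
  [→L] p0, (¬¬p0 → p0) ⊢ p0
    [¬R] p0 ⊢ ¬¬p0
      [¬L] p0, ¬p0 ⊢ 
        [Ax] p0 ⊢ p0
    [WL] p0, p0 ⊢ p0
      [Ax] p0 ⊢ p0

Result: YES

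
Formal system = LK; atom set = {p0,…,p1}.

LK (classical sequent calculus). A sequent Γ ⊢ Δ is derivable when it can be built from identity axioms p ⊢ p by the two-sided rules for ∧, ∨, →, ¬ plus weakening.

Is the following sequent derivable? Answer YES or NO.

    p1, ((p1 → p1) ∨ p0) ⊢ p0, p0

Truth-table refutation:
  v=00: Γ:[p1=F, ((p1 → p1) ∨ p0)=T] Δ:[p0=F, p0=F] refutes=False
  v=01: Γ:[p1=T, ((p1 → p1) ∨ p0)=T] Δ:[p0=F, p0=F] refutes=True  ← countermodel

Result: NO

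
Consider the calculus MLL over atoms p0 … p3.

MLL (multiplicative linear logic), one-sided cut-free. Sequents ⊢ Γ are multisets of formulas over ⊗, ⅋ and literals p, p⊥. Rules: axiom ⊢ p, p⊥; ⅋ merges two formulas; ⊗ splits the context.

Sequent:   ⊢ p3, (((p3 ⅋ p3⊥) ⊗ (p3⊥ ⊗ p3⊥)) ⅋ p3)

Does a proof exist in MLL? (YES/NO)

Proof tree:
[⅋]  ⊢ p3, (((p3 ⅋ p3⊥) ⊗ (p3⊥ ⊗ p3⊥)) ⅋ p3)
  [⊗]  ⊢ p3, p3, ((p3 ⅋ p3⊥) ⊗ (p3⊥ ⊗ p3⊥))
    [⅋]  ⊢ (p3 ⅋ p3⊥)
      [Ax]  ⊢ p3, p3⊥
    [⊗]  ⊢ p3, p3, (p3⊥ ⊗ p3⊥)
      [Ax]  ⊢ p3, p3⊥
      [Ax]  ⊢ p3, p3⊥

Result: YES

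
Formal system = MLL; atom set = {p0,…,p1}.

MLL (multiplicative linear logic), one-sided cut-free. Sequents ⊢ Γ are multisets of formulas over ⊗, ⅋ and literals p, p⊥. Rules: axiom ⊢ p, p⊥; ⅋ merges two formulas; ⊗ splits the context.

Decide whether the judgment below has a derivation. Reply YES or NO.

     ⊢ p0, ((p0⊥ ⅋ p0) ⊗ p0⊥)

Proof tree:
[⊗]  ⊢ p0, ((p0⊥ ⅋ p0) ⊗ p0⊥)
  [⅋]  ⊢ (p0⊥ ⅋ p0)
    [Ax]  ⊢ p0, p0⊥
  [Ax]  ⊢ p0, p0⊥

Result: YES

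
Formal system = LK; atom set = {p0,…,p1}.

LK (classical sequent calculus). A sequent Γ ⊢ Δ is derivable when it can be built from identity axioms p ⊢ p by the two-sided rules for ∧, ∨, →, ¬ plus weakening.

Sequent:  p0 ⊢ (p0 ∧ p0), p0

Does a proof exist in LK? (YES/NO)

Derivation (root first):
[WR] p0 ⊢ (p0 ∧ p0), p0
  [∧R] p0 ⊢ (p0 ∧ p0)
    [Ax] p0 ⊢ p0
    [Ax] p0 ⊢ p0

Result: YES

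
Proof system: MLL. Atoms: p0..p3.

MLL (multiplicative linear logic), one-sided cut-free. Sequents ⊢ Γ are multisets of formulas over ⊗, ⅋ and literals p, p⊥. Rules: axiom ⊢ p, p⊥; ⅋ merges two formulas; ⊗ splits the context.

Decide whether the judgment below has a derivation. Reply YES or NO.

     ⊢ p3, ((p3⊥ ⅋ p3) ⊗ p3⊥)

Derivation trace:
[⊗]  ⊢ p3, ((p3⊥ ⅋ p3) ⊗ p3⊥)
  [⅋]  ⊢ (p3⊥ ⅋ p3)
    [Ax]  ⊢ p3, p3⊥
  [Ax]  ⊢ p3, p3⊥

Result: YES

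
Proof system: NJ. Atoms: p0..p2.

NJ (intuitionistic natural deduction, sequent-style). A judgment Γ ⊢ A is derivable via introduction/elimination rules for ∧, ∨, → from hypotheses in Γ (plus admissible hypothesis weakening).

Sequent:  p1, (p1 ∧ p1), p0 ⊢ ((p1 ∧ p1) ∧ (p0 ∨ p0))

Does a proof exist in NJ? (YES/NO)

Derivation (root first):
[∧I] p1, (p1 ∧ p1), p0 ⊢ ((p1 ∧ p1) ∧ (p0 ∨ p0))
  [∧I] p1 ⊢ (p1 ∧ p1)
    [Ax] p1 ⊢ p1
    [Ax] p1 ⊢ p1
  [Wk] p0, (p1 ∧ p1) ⊢ (p0 ∨ p0)
    [∨I₁] p0 ⊢ (p0 ∨ p0)
      [Ax] p0 ⊢ p0

Result: YES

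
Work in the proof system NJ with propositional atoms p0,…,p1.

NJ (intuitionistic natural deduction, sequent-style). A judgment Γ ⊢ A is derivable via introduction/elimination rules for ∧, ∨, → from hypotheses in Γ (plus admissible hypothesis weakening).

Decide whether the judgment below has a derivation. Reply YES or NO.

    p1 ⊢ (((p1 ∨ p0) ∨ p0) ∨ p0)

Derivation (root first):
[∨I₁] p1 ⊢ (((p1 ∨ p0) ∨ p0) ∨ p0)
  [∨I₁] p1 ⊢ ((p1 ∨ p0) ∨ p0)
    [∨I₁] p1 ⊢ (p1 ∨ p0)
      [Ax] p1 ⊢ p1

Result: YES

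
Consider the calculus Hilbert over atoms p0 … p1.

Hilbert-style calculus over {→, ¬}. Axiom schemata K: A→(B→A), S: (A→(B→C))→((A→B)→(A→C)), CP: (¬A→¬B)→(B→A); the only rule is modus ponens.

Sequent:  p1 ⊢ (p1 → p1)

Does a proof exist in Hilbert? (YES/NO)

Derivation trace:
[MP] p1 ⊢ (p1 → p1)
  [K]  ⊢ (p1 → (p1 → p1))
  [MP] p1 ⊢ p1
    [MP] p1 ⊢ (p1 → p1)
      [K]  ⊢ (p1 → (p1 → p1))
      [Hyp] p1 ⊢ p1
    [Hyp] p1 ⊢ p1

Result: YES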